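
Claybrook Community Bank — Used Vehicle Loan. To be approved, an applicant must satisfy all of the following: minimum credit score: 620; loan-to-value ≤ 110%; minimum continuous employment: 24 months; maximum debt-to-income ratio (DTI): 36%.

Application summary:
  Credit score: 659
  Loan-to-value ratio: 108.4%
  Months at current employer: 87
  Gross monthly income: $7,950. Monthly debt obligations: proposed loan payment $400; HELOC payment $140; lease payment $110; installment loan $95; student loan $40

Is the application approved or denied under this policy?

Credit score 659 ≥ 620 (meets)
LTV 108.4% ≤ 110%
Employment 87 ≥ 24 months
Total monthly debts = (400 + 140 + 110 + 95 + 40) = 785. DTI: 785 ÷ 7,950 = 9.9%, within the 36% cap
All criteria satisfied.

Approved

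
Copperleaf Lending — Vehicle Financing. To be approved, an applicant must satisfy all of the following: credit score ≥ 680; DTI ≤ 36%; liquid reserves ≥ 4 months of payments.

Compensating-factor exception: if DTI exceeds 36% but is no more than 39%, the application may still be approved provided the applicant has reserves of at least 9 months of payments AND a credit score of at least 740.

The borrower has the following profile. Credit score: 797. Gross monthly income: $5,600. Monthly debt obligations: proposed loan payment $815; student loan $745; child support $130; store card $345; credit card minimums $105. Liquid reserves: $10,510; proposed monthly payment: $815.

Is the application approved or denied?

Approved

Credit score 797 ≥ 680 (meets base)
Total debts = (815 + 745 + 130 + 345 + 105) = 2,140. DTI: 2,140 ÷ 5,600 = 38.2%, over the 36% base limit.
Reserves = 10,510/815 = 12.9 months ≥ 4
DTI 38.2% is within the 36%–39% exception band; checking compensating factors.
Override check — reserves: 12.9 mo (ok); score: 797 (ok).
Both compensating conditions met → exception applies.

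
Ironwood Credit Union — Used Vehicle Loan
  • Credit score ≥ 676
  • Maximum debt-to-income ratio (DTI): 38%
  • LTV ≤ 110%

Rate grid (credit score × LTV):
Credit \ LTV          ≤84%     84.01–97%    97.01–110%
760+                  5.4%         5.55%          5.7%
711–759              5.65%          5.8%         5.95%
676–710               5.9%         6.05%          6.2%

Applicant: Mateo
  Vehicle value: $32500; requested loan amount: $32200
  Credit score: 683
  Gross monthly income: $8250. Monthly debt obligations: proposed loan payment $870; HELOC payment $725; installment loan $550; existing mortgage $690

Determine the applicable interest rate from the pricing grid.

Credit score 683 ≥ 676; Total monthly debts = (870 + 725 + 550 + 690) = 2,835. DTI: 2,835 ÷ 8,250 = 34.4%, within the 38% cap
LTV: 32,200 ÷ 32,500 = 99.1%, within 110% cap
Score 683 is in the 676–710 band; LTV 99.1% is in the 97.01–110% band → 6.2%.

6.2%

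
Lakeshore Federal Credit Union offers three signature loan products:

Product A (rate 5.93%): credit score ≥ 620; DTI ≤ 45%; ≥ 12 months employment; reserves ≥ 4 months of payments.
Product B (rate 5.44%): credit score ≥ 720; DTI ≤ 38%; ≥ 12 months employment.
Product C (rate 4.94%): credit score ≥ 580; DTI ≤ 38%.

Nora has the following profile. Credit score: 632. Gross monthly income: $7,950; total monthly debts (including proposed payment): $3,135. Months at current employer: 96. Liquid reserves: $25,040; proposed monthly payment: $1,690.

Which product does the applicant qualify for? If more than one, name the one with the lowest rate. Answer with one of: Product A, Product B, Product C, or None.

Product A

DTI = 3,135/7,950 = 39.4%.
Reserves = 25,040/1,690 = 14.8 months.
Product A: score 632 ≥ 620; DTI 39.4% ≤ 45%; employment 96 ≥ 12 mo; reserves 14.8 ≥ 4 mo → qualifies.
Product B: score 632 < 720; DTI 39.4% > 38%; employment 96 ≥ 12 mo → does not qualify.
Product C: score 632 ≥ 580; DTI 39.4% > 38% → does not qualify.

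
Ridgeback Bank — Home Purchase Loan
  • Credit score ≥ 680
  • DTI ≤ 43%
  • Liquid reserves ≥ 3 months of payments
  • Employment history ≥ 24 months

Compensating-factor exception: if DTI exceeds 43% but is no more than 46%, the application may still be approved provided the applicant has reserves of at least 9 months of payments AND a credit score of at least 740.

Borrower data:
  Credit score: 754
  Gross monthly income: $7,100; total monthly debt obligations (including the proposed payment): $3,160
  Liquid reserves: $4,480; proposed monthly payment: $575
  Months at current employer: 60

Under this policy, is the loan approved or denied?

Credit score 754 ≥ 680 (meets base)
DTI: 3,160 ÷ 7,100 = 44.5%, over the 43% base limit.
Liquid reserves cover 4,480/575 = 7.8 months — ≥ 3 required
Employment 60 ≥ 24 months
44.5% falls in the override range (43%–46%), so the compensating-factor test applies.
Reserves 7.8 < 9 months; credit score 754 ≥ 740.
Compensating-factor requirement not fully met.

Denied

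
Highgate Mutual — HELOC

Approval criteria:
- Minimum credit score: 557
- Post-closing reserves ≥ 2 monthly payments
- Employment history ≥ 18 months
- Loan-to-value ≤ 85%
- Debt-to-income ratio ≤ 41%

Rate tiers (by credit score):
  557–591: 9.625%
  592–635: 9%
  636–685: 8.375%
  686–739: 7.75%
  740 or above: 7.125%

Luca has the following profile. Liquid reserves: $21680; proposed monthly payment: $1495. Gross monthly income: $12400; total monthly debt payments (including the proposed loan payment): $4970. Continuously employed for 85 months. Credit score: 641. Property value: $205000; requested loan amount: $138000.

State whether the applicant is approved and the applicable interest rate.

Credit score 641 ≥ 557 (meets minimum)
DTI = 4,970/12,400 = 40.1% ≤ 41%
Employment 85 ≥ 18 months
Liquid reserves cover 21,680/1,495 = 14.5 months — ≥ 2 required
LTV = 138,000/205,000 = 67.3% ≤ 85%
All requirements met. Score 641 falls in the 636–685 tier → 8.375%.

Approved at 8.375%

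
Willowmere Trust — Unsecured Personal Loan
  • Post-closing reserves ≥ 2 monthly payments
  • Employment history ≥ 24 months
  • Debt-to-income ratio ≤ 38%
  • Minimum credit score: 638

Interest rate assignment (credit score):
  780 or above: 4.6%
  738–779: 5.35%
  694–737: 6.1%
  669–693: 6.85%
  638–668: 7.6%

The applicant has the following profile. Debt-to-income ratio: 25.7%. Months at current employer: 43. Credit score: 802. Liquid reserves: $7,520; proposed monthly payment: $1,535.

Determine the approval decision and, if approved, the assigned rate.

Credit score 802 ≥ 638 (meets minimum)
Employment 43 ≥ 24 months
Reserves = 7,520/1,535 = 4.9 months ≥ 2
DTI 25.7% ≤ 38%
All requirements met. Score 802 falls in the 780 or above tier → 4.6%.

Approved at 4.6%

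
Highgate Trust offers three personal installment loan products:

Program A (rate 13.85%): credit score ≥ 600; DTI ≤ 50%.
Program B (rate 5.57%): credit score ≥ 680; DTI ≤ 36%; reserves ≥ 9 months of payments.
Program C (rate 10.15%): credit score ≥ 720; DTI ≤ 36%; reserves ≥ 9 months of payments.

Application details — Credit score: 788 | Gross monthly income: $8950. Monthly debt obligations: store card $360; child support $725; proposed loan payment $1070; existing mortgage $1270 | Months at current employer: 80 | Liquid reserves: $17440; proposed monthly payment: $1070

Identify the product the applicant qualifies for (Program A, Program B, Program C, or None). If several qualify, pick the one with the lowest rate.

Total debts = (360 + 725 + 1,070 + 1,270) = 3,425; DTI = 3,425/8,950 = 38.3%.
Reserves = 17,440/1,070 = 16.3 months.
Program A: score 788 ≥ 600; DTI 38.3% ≤ 50% → qualifies.
Program B: score 788 ≥ 680; DTI 38.3% > 36%; reserves 16.3 ≥ 9 mo → does not qualify.
Program C: score 788 ≥ 720; DTI 38.3% > 36%; reserves 16.3 ≥ 9 mo → does not qualify.

Program A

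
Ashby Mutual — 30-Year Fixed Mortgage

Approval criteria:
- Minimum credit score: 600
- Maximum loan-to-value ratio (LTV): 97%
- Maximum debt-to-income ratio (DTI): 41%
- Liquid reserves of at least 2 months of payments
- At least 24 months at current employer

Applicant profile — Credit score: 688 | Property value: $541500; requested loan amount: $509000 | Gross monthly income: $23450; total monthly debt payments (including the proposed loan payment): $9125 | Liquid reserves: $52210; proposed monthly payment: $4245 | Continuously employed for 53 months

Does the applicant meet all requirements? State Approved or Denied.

Approved

Credit score 688 ≥ 600 (meets)
LTV: 509,000 ÷ 541,500 = 94%, within 97% cap
DTI: 9,125 ÷ 23,450 = 38.9%, within the 41% cap
Reserves: 52,210 ÷ 4,245 = 12.3 months (meets 2-month minimum)
Employment 53 ≥ 24 months
All criteria satisfied.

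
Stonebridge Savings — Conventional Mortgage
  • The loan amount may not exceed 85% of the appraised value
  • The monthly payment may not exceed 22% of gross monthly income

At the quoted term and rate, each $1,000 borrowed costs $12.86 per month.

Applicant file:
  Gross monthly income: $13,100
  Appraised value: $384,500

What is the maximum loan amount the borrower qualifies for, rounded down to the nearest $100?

$224,100

Payment cap: 22% × $13,100 = $2,882/month.
At $12.86 per $1,000, that supports 2,882/12.86 × 1,000 ≈ $224,105 → $224,100.
LTV cap: 85% × $384,500 = $326,825 → $326,800.
Binding constraint: payment-to-income.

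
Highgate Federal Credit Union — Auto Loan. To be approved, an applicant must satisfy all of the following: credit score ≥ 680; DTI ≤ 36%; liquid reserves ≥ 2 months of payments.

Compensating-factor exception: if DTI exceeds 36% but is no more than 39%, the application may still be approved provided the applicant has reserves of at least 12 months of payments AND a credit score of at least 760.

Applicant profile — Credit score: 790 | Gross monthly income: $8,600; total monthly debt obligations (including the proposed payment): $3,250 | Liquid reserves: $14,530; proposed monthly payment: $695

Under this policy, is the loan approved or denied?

Credit score 790 ≥ 680 (meets base)
DTI = 3,250/8,600 = 37.8% > 36% — standard DTI limit exceeded.
Reserves: 14,530 ÷ 695 = 20.9 months (meets 2-month minimum)
37.8% falls in the override range (36%–39%), so the compensating-factor test applies.
Override check — reserves: 20.9 mo (ok); score: 790 (ok).
Both compensating conditions met → exception applies.

Approved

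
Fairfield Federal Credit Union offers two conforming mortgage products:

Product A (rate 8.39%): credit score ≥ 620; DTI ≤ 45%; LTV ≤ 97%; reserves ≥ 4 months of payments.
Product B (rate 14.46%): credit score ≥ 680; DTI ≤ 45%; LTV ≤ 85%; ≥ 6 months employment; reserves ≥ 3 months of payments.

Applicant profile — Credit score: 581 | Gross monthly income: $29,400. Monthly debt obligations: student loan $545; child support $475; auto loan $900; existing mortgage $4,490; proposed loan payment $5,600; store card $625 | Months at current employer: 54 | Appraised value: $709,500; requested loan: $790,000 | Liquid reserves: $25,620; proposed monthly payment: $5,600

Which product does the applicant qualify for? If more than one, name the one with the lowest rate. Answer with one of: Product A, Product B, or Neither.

Neither

Total debts = (545 + 475 + 900 + 4,490 + 5,600 + 625) = 12,635; DTI = 12,635/29,400 = 43%.
LTV = 790,000/709,500 = 111.3%.
Reserves = 25,620/5,600 = 4.6 months.
Product A: score 581 < 620; DTI 43% ≤ 45%; LTV 111.3% > 97%; reserves 4.6 ≥ 4 mo → does not qualify.
Product B: score 581 < 680; DTI 43% ≤ 45%; LTV 111.3% > 85%; employment 54 ≥ 6 mo; reserves 4.6 ≥ 3 mo → does not qualify.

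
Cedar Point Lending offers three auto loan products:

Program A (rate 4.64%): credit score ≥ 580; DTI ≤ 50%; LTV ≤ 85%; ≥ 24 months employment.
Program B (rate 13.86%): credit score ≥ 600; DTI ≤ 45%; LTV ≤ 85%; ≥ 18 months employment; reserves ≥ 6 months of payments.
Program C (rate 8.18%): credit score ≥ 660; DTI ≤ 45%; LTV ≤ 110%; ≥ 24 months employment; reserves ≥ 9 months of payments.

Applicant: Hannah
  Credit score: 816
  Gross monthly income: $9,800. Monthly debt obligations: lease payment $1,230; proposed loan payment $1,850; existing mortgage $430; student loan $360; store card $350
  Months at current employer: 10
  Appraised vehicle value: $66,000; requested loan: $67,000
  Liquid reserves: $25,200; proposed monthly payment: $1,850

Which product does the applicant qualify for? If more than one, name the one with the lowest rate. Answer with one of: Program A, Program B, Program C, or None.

None

Total debts = (1,230 + 1,850 + 430 + 360 + 350) = 4,220; DTI = 4,220/9,800 = 43.1%.
LTV = 67,000/66,000 = 101.5%.
Reserves = 25,200/1,850 = 13.6 months.
Program A: score 816 ≥ 580; DTI 43.1% ≤ 50%; LTV 101.5% > 85%; employment 10 < 24 mo → does not qualify.
Program B: score 816 ≥ 600; DTI 43.1% ≤ 45%; LTV 101.5% > 85%; employment 10 < 18 mo; reserves 13.6 ≥ 6 mo → does not qualify.
Program C: score 816 ≥ 660; DTI 43.1% ≤ 45%; LTV 101.5% ≤ 110%; employment 10 < 24 mo; reserves 13.6 ≥ 9 mo → does not qualify.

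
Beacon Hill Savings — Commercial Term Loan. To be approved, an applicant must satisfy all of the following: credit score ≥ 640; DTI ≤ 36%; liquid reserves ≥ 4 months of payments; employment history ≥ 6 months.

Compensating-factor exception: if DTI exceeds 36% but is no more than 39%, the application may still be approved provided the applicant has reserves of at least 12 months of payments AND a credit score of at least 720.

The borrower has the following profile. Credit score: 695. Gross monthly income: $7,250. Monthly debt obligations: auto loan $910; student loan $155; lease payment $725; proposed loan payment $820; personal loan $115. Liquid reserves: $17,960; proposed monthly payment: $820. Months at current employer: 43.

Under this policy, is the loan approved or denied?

Credit score 695 ≥ 640 (meets base)
Total debts = (910 + 155 + 725 + 820 + 115) = 2,725. DTI = 2,725/7,250 = 37.6% > 36% — standard DTI limit exceeded.
Reserves = 17,960/820 = 21.9 months ≥ 4
Employment 43 ≥ 6 months
37.6% falls in the override range (36%–39%), so the compensating-factor test applies.
Reserves 21.9 ≥ 12 months; credit score 695 < 720.
Override conditions not both satisfied; exception does not apply.

Denied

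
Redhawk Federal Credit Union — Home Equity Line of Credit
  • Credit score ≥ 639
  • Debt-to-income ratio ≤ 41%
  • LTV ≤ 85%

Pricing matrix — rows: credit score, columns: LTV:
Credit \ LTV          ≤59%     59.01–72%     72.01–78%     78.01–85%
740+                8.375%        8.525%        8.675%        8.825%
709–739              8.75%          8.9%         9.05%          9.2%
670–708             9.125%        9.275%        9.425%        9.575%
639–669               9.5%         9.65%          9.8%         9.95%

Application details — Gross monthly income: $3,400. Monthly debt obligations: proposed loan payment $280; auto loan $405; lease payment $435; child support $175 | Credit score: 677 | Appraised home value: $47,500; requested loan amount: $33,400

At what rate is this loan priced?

Credit score 677 ≥ 639; Total monthly debts = (280 + 405 + 435 + 175) = 1,295. DTI: 1,295 ÷ 3,400 = 38.1%, within the 41% cap
Loan-to-value = 33,400/47,500 = 70.3% — pass (85% max)
Row: 677 falls in 670–708. Column: 70.3% falls in 59.01–72%. Rate = 9.275%.

9.275%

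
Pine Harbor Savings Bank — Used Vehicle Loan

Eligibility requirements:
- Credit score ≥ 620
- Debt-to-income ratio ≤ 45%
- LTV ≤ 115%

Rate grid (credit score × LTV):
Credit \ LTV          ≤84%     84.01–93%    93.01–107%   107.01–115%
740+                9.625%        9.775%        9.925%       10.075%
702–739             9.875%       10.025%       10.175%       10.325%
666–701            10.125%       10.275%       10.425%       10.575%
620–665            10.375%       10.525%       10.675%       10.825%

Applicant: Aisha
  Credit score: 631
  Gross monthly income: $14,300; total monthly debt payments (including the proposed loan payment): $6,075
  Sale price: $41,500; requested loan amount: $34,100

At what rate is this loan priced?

10.375%

Credit score 631 ≥ 620; Debt-to-income = 6,075/14,300 = 42.5% — meets 45% limit
LTV = 34,100/41,500 = 82.2% ≤ 115%
Score 631 is in the 620–665 band; LTV 82.2% is in the ≤84% band → 10.375%.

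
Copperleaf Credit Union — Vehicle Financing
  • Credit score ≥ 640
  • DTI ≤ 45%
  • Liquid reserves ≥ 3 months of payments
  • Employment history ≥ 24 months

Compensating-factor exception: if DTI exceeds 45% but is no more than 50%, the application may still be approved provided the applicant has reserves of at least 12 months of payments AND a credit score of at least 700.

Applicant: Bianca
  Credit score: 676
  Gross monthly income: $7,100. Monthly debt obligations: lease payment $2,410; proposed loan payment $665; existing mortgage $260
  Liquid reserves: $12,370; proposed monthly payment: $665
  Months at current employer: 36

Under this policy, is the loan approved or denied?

Denied

Credit score 676 ≥ 640 (meets base)
Total debts = (2,410 + 665 + 260) = 3,335. DTI = 3,335/7,100 = 47% > 45% — standard DTI limit exceeded.
Reserves: 12,370 ÷ 665 = 18.6 months (meets 3-month minimum)
Employment 36 ≥ 24 months
47% falls in the override range (45%–50%), so the compensating-factor test applies.
Override check — reserves: 18.6 mo (ok); score: 676 (below 700).
Compensating-factor requirement not fully met.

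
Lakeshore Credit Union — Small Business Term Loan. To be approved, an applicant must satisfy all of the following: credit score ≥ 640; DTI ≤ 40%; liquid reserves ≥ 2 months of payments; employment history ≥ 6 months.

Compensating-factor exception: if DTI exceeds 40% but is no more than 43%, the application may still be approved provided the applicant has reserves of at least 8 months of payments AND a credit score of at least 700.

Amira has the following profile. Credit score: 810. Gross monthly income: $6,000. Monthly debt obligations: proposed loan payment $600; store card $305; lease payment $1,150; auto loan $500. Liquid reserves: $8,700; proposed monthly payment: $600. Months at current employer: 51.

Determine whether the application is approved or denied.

Approved

Credit score 810 ≥ 640 (meets base)
Total debts = (600 + 305 + 1,150 + 500) = 2,555. DTI = 2,555/6,000 = 42.6% > 40% — standard DTI limit exceeded.
Reserves: 8,700 ÷ 600 = 14.5 months (meets 2-month minimum)
Employment 51 ≥ 6 months
DTI 42.6% is within the 40%–43% exception band; checking compensating factors.
Reserves 14.5 ≥ 8 months; credit score 810 ≥ 700.
Both compensating conditions met → exception applies.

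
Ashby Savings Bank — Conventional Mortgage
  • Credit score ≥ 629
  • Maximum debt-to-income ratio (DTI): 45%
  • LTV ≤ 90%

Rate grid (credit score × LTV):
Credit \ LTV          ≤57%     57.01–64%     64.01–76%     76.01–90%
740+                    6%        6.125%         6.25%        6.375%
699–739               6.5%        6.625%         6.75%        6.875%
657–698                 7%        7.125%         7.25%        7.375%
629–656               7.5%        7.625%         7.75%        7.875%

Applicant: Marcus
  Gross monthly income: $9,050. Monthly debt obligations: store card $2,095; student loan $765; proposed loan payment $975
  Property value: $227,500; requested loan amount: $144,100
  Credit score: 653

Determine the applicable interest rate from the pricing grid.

7.625%

Credit score 653 ≥ 629; Total monthly debts = (2,095 + 765 + 975) = 3,835. Debt-to-income = 3,835/9,050 = 42.4% — meets 45% limit
LTV = 144,100/227,500 = 63.3% ≤ 90%
Credit 653 → row 629–656; LTV 63.3% → column 57.01–64%. Grid cell → 7.625%.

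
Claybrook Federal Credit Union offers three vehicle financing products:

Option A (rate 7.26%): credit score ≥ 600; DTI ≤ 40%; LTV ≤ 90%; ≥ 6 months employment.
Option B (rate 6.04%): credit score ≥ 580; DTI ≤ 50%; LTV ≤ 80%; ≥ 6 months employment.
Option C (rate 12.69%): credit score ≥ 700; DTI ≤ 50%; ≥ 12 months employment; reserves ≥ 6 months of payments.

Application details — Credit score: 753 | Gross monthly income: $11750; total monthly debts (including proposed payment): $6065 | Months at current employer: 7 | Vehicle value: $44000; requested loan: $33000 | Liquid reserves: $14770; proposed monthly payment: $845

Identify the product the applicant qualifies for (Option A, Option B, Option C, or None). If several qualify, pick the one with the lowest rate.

None

DTI = 6,065/11,750 = 51.6%.
LTV = 33,000/44,000 = 75%.
Reserves = 14,770/845 = 17.5 months.
Option A: score 753 ≥ 600; DTI 51.6% > 40%; LTV 75% ≤ 90%; employment 7 ≥ 6 mo → does not qualify.
Option B: score 753 ≥ 580; DTI 51.6% > 50%; LTV 75% ≤ 80%; employment 7 ≥ 6 mo → does not qualify.
Option C: score 753 ≥ 700; DTI 51.6% > 50%; employment 7 < 12 mo; reserves 17.5 ≥ 6 mo → does not qualify.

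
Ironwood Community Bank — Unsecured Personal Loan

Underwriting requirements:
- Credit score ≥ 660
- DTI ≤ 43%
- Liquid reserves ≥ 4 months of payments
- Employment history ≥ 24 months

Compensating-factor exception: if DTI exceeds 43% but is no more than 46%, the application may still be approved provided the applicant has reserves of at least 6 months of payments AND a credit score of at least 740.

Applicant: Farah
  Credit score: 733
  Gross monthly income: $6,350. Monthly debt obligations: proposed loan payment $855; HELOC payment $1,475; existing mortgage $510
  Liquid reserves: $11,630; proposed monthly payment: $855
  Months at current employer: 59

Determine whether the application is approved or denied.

Denied

Credit score 733 ≥ 660 (meets base)
Total debts = (855 + 1,475 + 510) = 2,840. DTI = 2,840/6,350 = 44.7% > 43% — standard DTI limit exceeded.
Reserves: 11,630 ÷ 855 = 13.6 months (meets 4-month minimum)
Employment 59 ≥ 24 months
DTI 44.7% is within the 43%–46% exception band; checking compensating factors.
Reserves 13.6 ≥ 6 months; credit score 733 < 740.
Compensating-factor requirement not fully met.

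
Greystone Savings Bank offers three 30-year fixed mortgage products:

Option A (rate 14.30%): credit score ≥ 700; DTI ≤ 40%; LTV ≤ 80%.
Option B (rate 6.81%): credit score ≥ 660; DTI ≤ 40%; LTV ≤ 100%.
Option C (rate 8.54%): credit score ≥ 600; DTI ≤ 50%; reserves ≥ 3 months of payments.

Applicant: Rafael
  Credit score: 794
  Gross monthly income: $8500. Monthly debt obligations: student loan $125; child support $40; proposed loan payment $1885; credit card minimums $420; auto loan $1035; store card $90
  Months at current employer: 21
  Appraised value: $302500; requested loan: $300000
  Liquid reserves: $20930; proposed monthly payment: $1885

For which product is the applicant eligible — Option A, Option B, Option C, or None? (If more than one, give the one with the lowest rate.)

Option C

Total debts = (125 + 40 + 1,885 + 420 + 1,035 + 90) = 3,595; DTI = 3,595/8,500 = 42.3%.
LTV = 300,000/302,500 = 99.2%.
Reserves = 20,930/1,885 = 11.1 months.
Option A: score 794 ≥ 700; DTI 42.3% > 40%; LTV 99.2% > 80% → does not qualify.
Option B: score 794 ≥ 660; DTI 42.3% > 40%; LTV 99.2% ≤ 100% → does not qualify.
Option C: score 794 ≥ 600; DTI 42.3% ≤ 50%; reserves 11.1 ≥ 3 mo → qualifies.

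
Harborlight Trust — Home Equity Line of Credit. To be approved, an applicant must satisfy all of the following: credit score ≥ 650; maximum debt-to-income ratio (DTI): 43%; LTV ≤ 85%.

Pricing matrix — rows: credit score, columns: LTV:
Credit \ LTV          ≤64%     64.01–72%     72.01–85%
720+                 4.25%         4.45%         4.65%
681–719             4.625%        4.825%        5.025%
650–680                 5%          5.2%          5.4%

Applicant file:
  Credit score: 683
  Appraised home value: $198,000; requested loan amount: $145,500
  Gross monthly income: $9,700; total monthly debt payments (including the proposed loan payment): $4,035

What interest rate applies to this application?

5.025%

Credit score 683 ≥ 650; DTI: 4,035 ÷ 9,700 = 41.6%, within the 43% cap
Loan-to-value = 145,500/198,000 = 73.5% — pass (85% max)
Row: 683 falls in 681–719. Column: 73.5% falls in 72.01–85%. Rate = 5.025%.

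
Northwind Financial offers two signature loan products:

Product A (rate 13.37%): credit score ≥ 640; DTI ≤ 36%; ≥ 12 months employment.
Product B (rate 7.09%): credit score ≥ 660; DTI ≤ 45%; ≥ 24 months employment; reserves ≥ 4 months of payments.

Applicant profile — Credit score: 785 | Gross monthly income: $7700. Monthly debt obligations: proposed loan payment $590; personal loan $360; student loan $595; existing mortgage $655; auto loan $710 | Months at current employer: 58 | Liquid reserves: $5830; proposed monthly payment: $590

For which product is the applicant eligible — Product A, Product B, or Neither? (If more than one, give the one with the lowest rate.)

Product B

Total debts = (590 + 360 + 595 + 655 + 710) = 2,910; DTI = 2,910/7,700 = 37.8%.
Reserves = 5,830/590 = 9.9 months.
Product A: score 785 ≥ 640; DTI 37.8% > 36%; employment 58 ≥ 12 mo → does not qualify.
Product B: score 785 ≥ 660; DTI 37.8% ≤ 45%; employment 58 ≥ 24 mo; reserves 9.9 ≥ 4 mo → qualifies.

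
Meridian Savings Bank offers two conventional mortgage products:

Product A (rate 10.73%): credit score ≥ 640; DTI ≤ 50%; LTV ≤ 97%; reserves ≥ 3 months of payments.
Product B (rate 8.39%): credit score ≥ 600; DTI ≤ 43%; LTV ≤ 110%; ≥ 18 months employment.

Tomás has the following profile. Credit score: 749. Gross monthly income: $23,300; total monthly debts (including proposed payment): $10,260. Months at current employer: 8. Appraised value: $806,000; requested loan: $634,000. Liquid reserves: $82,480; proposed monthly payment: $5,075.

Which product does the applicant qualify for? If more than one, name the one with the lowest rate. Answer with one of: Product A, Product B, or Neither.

DTI = 10,260/23,300 = 44%.
LTV = 634,000/806,000 = 78.7%.
Reserves = 82,480/5,075 = 16.3 months.
Product A: score 749 ≥ 640; DTI 44% ≤ 50%; LTV 78.7% ≤ 97%; reserves 16.3 ≥ 3 mo → qualifies.
Product B: score 749 ≥ 600; DTI 44% > 43%; LTV 78.7% ≤ 110%; employment 8 < 18 mo → does not qualify.

Product A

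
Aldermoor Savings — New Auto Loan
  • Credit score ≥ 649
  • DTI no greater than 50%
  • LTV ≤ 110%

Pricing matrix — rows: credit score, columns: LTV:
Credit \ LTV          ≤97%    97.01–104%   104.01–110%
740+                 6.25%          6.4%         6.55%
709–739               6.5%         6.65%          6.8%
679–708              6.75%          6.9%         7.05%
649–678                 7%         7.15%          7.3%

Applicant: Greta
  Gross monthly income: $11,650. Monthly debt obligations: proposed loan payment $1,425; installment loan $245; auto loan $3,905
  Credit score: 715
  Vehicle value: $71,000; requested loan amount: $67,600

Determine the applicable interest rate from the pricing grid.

6.5%

Credit score 715 ≥ 649; Total monthly debts = (1,425 + 245 + 3,905) = 5,575. Debt-to-income = 5,575/11,650 = 47.9% — meets 50% limit
LTV = 67,600/71,000 = 95.2% ≤ 110%
Row: 715 falls in 709–739. Column: 95.2% falls in ≤97%. Rate = 6.5%.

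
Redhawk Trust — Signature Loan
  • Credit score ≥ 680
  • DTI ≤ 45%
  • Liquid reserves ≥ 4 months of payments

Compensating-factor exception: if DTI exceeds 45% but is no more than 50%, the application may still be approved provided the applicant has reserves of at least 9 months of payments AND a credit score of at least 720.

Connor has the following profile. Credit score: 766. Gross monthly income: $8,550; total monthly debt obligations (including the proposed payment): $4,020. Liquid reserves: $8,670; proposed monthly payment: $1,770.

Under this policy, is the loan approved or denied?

Credit score 766 ≥ 680 (meets base)
DTI = 4,020/8,550 = 47% > 45% — standard DTI limit exceeded.
Liquid reserves cover 8,670/1,770 = 4.9 months — ≥ 4 required
47% falls in the override range (45%–50%), so the compensating-factor test applies.
Override check — reserves: 4.9 mo (short of 9); score: 766 (ok).
Compensating-factor requirement not fully met.

Denied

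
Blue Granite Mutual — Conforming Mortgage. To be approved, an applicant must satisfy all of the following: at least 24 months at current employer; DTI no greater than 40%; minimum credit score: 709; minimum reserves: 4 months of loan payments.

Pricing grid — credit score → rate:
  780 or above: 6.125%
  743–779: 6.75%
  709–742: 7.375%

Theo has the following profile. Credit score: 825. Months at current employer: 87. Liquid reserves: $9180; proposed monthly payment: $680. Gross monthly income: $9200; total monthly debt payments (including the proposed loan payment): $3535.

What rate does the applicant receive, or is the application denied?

Credit score 825 ≥ 709 (meets minimum)
DTI = 3,535/9,200 = 38.4% ≤ 40%
Employment 87 ≥ 24 months
Reserves: 9,180 ÷ 680 = 13.5 months (meets 4-month minimum)
All requirements met. Score 825 falls in the 780 or above tier → 6.125%.

Approved at 6.125%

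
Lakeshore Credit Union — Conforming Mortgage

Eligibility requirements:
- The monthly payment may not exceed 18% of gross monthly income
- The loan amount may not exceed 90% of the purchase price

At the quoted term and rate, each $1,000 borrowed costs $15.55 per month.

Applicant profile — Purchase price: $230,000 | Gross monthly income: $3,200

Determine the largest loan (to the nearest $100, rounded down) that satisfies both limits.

Payment cap: 18% × $3,200 = $576/month.
At $15.55 per $1,000, that supports 576/15.55 × 1,000 ≈ $37,041 → $37,000.
LTV cap: 90% × $230,000 = $207,000 → $207,000.
Binding constraint: payment-to-income.

$37,000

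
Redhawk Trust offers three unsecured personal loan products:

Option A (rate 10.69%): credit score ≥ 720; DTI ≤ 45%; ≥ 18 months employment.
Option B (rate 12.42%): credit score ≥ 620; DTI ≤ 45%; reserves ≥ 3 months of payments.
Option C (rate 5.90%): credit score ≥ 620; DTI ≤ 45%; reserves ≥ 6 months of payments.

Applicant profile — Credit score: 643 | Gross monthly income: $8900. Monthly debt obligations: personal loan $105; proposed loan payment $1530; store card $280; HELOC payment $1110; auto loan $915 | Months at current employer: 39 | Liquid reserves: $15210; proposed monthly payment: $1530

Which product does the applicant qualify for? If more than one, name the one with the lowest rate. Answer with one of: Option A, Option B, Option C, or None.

Option C

Total debts = (105 + 1,530 + 280 + 1,110 + 915) = 3,940; DTI = 3,940/8,900 = 44.3%.
Reserves = 15,210/1,530 = 9.9 months.
Option A: score 643 < 720; DTI 44.3% ≤ 45%; employment 39 ≥ 18 mo → does not qualify.
Option B: score 643 ≥ 620; DTI 44.3% ≤ 45%; reserves 9.9 ≥ 3 mo → qualifies.
Option C: score 643 ≥ 620; DTI 44.3% ≤ 45%; reserves 9.9 ≥ 6 mo → qualifies.
Qualifying: Option B, Option C. Lowest rate is 5.90% → Option C.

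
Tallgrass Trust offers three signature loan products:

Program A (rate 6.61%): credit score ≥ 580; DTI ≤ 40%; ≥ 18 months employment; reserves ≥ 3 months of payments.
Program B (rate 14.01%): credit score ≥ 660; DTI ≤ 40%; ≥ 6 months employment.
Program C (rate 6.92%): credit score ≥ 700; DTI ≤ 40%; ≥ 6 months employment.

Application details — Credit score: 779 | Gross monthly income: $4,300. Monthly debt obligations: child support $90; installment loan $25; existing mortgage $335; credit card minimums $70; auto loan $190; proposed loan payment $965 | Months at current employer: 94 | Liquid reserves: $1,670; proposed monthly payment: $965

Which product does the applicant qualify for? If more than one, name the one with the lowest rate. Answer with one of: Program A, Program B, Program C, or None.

Program C

Total debts = (90 + 25 + 335 + 70 + 190 + 965) = 1,675; DTI = 1,675/4,300 = 39%.
Reserves = 1,670/965 = 1.7 months.
Program A: score 779 ≥ 580; DTI 39% ≤ 40%; employment 94 ≥ 18 mo; reserves 1.7 < 3 mo → does not qualify.
Program B: score 779 ≥ 660; DTI 39% ≤ 40%; employment 94 ≥ 6 mo → qualifies.
Program C: score 779 ≥ 700; DTI 39% ≤ 40%; employment 94 ≥ 6 mo → qualifies.
Qualifying: Program B, Program C. Lowest rate is 6.92% → Program C.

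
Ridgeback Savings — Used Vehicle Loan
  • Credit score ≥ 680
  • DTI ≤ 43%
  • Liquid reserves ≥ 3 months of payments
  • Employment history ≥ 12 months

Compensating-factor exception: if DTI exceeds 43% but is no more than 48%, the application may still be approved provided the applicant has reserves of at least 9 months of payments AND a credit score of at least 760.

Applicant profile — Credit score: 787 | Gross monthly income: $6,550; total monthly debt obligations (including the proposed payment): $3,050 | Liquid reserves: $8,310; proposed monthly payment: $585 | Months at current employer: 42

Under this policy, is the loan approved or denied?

Approved

Credit score 787 ≥ 680 (meets base)
DTI = 3,050/6,550 = 46.6% > 43% — standard DTI limit exceeded.
Reserves = 8,310/585 = 14.2 months ≥ 3
Employment 42 ≥ 12 months
46.6% falls in the override range (43%–48%), so the compensating-factor test applies.
Reserves 14.2 ≥ 9 months; credit score 787 ≥ 760.
Both override conditions satisfied; DTI exception granted.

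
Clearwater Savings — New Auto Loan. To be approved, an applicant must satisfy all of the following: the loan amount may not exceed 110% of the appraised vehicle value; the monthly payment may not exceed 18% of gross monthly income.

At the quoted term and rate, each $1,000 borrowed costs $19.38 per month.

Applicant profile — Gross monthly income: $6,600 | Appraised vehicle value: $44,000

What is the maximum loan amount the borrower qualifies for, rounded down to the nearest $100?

Payment cap: 18% × $6,600 = $1,188/month.
At $19.38 per $1,000, that supports 1,188/19.38 × 1,000 ≈ $61,300 → $61,300.
LTV cap: 110% × $44,000 = $48,400 → $48,400.
Binding constraint: loan-to-value.

$48,400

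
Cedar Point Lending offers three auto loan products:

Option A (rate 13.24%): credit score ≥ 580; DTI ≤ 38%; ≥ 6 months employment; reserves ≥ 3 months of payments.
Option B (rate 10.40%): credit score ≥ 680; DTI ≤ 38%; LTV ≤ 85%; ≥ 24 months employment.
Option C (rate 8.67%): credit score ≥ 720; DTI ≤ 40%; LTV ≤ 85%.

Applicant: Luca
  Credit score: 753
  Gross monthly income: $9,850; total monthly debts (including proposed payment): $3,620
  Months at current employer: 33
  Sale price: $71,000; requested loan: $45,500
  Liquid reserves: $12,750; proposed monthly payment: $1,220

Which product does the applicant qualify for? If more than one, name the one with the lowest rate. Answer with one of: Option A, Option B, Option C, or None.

Option C

DTI = 3,620/9,850 = 36.8%.
LTV = 45,500/71,000 = 64.1%.
Reserves = 12,750/1,220 = 10.5 months.
Option A: score 753 ≥ 580; DTI 36.8% ≤ 38%; employment 33 ≥ 6 mo; reserves 10.5 ≥ 3 mo → qualifies.
Option B: score 753 ≥ 680; DTI 36.8% ≤ 38%; LTV 64.1% ≤ 85%; employment 33 ≥ 24 mo → qualifies.
Option C: score 753 ≥ 720; DTI 36.8% ≤ 40%; LTV 64.1% ≤ 85% → qualifies.
Qualifying: Option A, Option B, Option C. Lowest rate is 8.67% → Option C.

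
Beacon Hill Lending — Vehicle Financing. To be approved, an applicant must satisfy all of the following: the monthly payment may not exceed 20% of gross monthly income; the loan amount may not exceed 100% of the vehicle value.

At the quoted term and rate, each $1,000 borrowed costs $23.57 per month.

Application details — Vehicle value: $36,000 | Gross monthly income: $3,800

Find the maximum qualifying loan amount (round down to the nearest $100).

Payment cap: 20% × $3,800 = $760/month.
At $23.57 per $1,000, that supports 760/23.57 × 1,000 ≈ $32,244 → $32,200.
LTV cap: 100% × $36,000 = $36,000 → $36,000.
Binding constraint: payment-to-income.

$32,200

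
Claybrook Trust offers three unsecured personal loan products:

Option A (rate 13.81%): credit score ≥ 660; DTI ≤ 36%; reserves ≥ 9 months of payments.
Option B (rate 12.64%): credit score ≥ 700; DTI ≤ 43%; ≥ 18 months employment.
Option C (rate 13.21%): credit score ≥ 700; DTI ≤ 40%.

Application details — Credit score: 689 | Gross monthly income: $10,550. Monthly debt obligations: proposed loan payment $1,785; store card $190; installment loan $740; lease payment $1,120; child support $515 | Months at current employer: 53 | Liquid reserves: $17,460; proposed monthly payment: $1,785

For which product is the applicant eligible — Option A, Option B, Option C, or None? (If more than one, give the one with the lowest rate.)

Total debts = (1,785 + 190 + 740 + 1,120 + 515) = 4,350; DTI = 4,350/10,550 = 41.2%.
Reserves = 17,460/1,785 = 9.8 months.
Option A: score 689 ≥ 660; DTI 41.2% > 36%; reserves 9.8 ≥ 9 mo → does not qualify.
Option B: score 689 < 700; DTI 41.2% ≤ 43%; employment 53 ≥ 18 mo → does not qualify.
Option C: score 689 < 700; DTI 41.2% > 40% → does not qualify.

None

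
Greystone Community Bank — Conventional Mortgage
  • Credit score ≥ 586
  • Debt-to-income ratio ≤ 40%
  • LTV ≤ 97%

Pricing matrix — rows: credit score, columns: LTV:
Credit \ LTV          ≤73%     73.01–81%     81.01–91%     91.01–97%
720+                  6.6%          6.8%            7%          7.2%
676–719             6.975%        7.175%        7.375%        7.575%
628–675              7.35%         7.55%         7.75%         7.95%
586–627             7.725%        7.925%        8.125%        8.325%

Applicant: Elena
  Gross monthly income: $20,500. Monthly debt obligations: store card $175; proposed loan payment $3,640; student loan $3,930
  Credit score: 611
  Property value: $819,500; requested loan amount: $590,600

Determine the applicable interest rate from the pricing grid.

7.725%

Credit score 611 ≥ 586; Total monthly debts = (175 + 3,640 + 3,930) = 7,745. Debt-to-income = 7,745/20,500 = 37.8% — meets 40% limit
LTV = 590,600/819,500 = 72.1% ≤ 97%
Credit 611 → row 586–627; LTV 72.1% → column ≤73%. Grid cell → 7.725%.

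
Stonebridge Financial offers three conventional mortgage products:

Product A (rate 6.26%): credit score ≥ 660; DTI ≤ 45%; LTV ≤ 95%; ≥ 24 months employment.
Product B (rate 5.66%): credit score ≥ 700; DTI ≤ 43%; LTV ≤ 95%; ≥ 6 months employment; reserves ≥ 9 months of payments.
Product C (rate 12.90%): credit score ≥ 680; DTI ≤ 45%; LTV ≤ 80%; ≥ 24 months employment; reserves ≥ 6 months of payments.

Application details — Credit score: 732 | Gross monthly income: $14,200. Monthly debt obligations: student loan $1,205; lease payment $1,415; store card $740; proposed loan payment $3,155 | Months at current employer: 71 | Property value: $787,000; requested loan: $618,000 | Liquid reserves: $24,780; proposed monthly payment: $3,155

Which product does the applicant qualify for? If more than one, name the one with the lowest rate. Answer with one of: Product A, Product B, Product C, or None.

None

Total debts = (1,205 + 1,415 + 740 + 3,155) = 6,515; DTI = 6,515/14,200 = 45.9%.
LTV = 618,000/787,000 = 78.5%.
Reserves = 24,780/3,155 = 7.9 months.
Product A: score 732 ≥ 660; DTI 45.9% > 45%; LTV 78.5% ≤ 95%; employment 71 ≥ 24 mo → does not qualify.
Product B: score 732 ≥ 700; DTI 45.9% > 43%; LTV 78.5% ≤ 95%; employment 71 ≥ 6 mo; reserves 7.9 < 9 mo → does not qualify.
Product C: score 732 ≥ 680; DTI 45.9% > 45%; LTV 78.5% ≤ 80%; employment 71 ≥ 24 mo; reserves 7.9 ≥ 6 mo → does not qualify.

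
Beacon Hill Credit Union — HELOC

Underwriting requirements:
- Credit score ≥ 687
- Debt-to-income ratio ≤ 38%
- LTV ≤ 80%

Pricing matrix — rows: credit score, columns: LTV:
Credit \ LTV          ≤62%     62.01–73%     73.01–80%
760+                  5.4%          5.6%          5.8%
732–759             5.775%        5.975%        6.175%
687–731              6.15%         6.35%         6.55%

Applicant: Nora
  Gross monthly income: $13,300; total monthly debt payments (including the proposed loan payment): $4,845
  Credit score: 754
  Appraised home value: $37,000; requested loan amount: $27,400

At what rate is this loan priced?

Credit score 754 ≥ 687; Debt-to-income = 4,845/13,300 = 36.4% — meets 38% limit
LTV = 27,400/37,000 = 74.1% ≤ 80%
Score 754 is in the 732–759 band; LTV 74.1% is in the 73.01–80% band → 6.175%.

6.175%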